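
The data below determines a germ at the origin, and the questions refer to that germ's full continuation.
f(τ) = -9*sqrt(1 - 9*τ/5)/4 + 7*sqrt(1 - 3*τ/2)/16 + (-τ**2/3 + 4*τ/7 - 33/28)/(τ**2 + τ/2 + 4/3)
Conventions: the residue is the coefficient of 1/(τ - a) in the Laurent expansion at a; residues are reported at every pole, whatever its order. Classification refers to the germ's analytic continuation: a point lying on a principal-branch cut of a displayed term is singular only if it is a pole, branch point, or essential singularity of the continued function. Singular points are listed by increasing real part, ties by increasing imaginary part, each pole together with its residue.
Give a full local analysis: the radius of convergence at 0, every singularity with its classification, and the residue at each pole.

Denominator factor (τ**2 + τ/2 + 4/3): discriminant -61/12, complex-conjugate roots (-1/4) + ((1/12)*sqrt(183))*i and (-1/4) - ((1/12)*sqrt(183))*i; poles of order 1, moduli (2/3)*sqrt(3) and (2/3)*sqrt(3).
Branch term (7/16)*sqrt(1 - τ/(2/3)): its argument vanishes at τ = 2/3, a square-root branch point, modulus 2/3.
Branch term (-9/4)*sqrt(1 - τ/(5/9)): its argument vanishes at τ = 5/9, a square-root branch point, modulus 5/9.
The radius of convergence is the smallest modulus among the singular points: 5/9.
The branch terms are analytic at (-1/4) - ((1/12)*sqrt(183))*i and contribute nothing to the residue; only the rational part matters.
The factor τ**2 + τ/2 + 4/3 splits as (τ - a)(τ - a') with a = (-1/4) - ((1/12)*sqrt(183))*i, a' = (-1/4) + ((1/12)*sqrt(183))*i. At the order-1 pole a set g(τ) = (τ - a)*(rational part) = [-τ**2/3 + 4*τ/7 - 33/28] / (τ - a').
Simple pole: residue = g(a) at a = (-1/4) - ((1/12)*sqrt(183))*i, which is (31/84) - ((463/15372)*sqrt(183))*i.
The branch terms are analytic at (-1/4) + ((1/12)*sqrt(183))*i and contribute nothing to the residue; only the rational part matters.
The factor τ**2 + τ/2 + 4/3 splits as (τ - a)(τ - a') with a = (-1/4) + ((1/12)*sqrt(183))*i, a' = (-1/4) - ((1/12)*sqrt(183))*i. At the order-1 pole a set g(τ) = (τ - a)*(rational part) = [-τ**2/3 + 4*τ/7 - 33/28] / (τ - a').
Simple pole: residue = g(a) at a = (-1/4) + ((1/12)*sqrt(183))*i, which is (31/84) + ((463/15372)*sqrt(183))*i.
List the singular points by increasing real part (a conjugate pair: the negative imaginary part first).

Radius of convergence at 0: 5/9.
At (-1/4) - ((1/12)*sqrt(183))*i: a pole of order 1; residue (31/84) - ((463/15372)*sqrt(183))*i.
At (-1/4) + ((1/12)*sqrt(183))*i: a pole of order 1; residue (31/84) + ((463/15372)*sqrt(183))*i.
At 5/9: an algebraic (square-root) branch point.
At 2/3: an algebraic (square-root) branch point.


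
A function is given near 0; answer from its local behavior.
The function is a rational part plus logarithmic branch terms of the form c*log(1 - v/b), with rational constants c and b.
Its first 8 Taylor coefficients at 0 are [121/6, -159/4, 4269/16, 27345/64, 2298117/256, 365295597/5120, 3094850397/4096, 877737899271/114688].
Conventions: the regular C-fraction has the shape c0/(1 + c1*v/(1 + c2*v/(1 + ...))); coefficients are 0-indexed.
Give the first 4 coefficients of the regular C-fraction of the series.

Taylor coefficients (read off): a_0 = 121/6, a_1 = -159/4, a_2 = 4269/16, a_3 = 27345/64.
c0 = a_0 = 121/6. Peel one level at a time: if S = 1 + c*v/S' with S'(0) = 1, then c is the v-coefficient of S and S' = c*v/(S - 1).
S_1 = c0/f = 1 + (477/242)*v + (-1094589/117128)*v^2 + ...; c1 = 477/242.
S_2 = c1*v/(S_1 - 1) = 1 + (121621/25652)*v + (313503/5618)*v^2 + ...; c2 = 121621/25652.
S_3 = c2*v/(S_2 - 1) = 1 + (-75867726/6445913)*v + ...; c3 = -75867726/6445913.

The regular C-fraction coefficients are [121/6, 477/242, 121621/25652, -75867726/6445913].


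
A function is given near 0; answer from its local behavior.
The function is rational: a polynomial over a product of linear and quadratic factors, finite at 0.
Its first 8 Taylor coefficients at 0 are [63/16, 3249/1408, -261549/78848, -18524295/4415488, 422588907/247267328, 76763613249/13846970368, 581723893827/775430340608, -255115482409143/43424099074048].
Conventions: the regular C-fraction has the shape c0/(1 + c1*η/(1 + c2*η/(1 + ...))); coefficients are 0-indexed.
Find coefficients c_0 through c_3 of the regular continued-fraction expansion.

The regular C-fraction coefficients are [63/16, -361/616, 56249/27797, -693/361].

Taylor coefficients (read off): a_0 = 63/16, a_1 = 3249/1408, a_2 = -261549/78848, a_3 = -18524295/4415488.
c0 = a_0 = 63/16. Peel one level at a time: if S = 1 + c*η/S' with S'(0) = 1, then c is the η-coefficient of S and S' = c*η/(S - 1).
S_1 = c0/f = 1 + (-361/616)*η + (56249/47432)*η^2 + ...; c1 = -361/616.
S_2 = c1*η/(S_1 - 1) = 1 + (56249/27797)*η + (506241/130321)*η^2 + ...; c2 = 56249/27797.
S_3 = c2*η/(S_2 - 1) = 1 + (-693/361)*η + ...; c3 = -693/361.


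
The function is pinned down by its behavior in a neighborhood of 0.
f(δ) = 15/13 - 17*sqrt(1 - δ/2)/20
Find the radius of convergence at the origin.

The radius of convergence is 2.

Branch term (-17/20)*sqrt(1 - δ/(2)): its argument vanishes at δ = 2, a square-root branch point, modulus 2.
The radius of convergence is the smallest modulus among the singular points: 2.


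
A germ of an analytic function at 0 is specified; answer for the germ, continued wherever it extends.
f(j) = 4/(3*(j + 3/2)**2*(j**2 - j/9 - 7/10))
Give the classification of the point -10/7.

The point is a regular point.

Denominator factors: j + 3/2 = 1/14 at j = -10/7; j**2 - j/9 - 7/10 = 6613/4410 at j = -10/7 — none vanishes.
So the germ continues analytically to -10/7.


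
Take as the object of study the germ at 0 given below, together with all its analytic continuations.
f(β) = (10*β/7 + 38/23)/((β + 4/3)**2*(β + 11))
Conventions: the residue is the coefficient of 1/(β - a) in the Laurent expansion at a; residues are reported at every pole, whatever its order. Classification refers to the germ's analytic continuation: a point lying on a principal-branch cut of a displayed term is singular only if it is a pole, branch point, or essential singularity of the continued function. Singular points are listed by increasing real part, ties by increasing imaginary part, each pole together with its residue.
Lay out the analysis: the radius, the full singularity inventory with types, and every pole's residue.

Denominator factor (β + 4/3)^2: pole of order 2 at -4/3, modulus 4/3.
Denominator factor (β + 11): pole of order 1 at -11, modulus 11.
The radius of convergence is the smallest modulus among the singular points: 4/3.
At the order-1 pole -11 set g(β) = (β - (-11))*f(β) = (10*β/7 + 38/23)/(β + 4/3)**2.
Simple pole: residue = g(a) at a = -11, which is -20376/135401.
At the order-2 pole -4/3 set g(β) = (β - (-4/3))^2*f(β) = (10*β/7 + 38/23)/(β + 11).
Order-2 pole: residue = g'(a); g'(-4/3) = 20376/135401, so the residue is 20376/135401.
List the singular points by increasing real part (a conjugate pair: the negative imaginary part first).

Radius of convergence at 0: 4/3.
At -11: a pole of order 1; residue -20376/135401.
At -4/3: a pole of order 2; residue 20376/135401.


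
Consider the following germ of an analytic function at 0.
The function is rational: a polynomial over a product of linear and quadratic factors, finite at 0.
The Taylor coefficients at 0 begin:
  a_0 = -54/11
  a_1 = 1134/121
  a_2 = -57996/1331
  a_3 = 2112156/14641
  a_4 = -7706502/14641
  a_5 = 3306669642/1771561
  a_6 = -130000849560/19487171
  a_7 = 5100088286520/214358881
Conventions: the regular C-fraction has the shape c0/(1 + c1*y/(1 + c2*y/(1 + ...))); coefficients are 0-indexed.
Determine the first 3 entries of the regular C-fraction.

The regular C-fraction coefficients are [-54/11, 21/11, 211/77].

Taylor coefficients (read off): a_0 = -54/11, a_1 = 1134/121, a_2 = -57996/1331.
c0 = a_0 = -54/11. Peel one level at a time: if S = 1 + c*y/S' with S'(0) = 1, then c is the y-coefficient of S and S' = c*y/(S - 1).
S_1 = c0/f = 1 + (21/11)*y + (-633/121)*y^2 + ...; c1 = 21/11.
S_2 = c1*y/(S_1 - 1) = 1 + (211/77)*y + ...; c2 = 211/77.


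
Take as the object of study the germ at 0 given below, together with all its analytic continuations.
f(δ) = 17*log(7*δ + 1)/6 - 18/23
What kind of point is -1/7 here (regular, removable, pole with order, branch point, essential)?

The point is a logarithmic branch point.

The term (17/6)*log(1 - δ/(-1/7)) has argument 1 - -1/7/(-1/7) = 0 at -1/7: a logarithmic (infinitely-sheeted) branch point; the remaining terms are analytic or single-valued there.


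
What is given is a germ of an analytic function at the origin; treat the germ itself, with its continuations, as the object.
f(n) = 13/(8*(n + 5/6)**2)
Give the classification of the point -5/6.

The denominator factor n + 5/6 vanishes at -5/6 and appears to the power 2; the numerator there equals 13/8, nonzero, and no other factor vanishes.
Hence a pole whose order is the multiplicity, 2.

The point is a pole of order 2.


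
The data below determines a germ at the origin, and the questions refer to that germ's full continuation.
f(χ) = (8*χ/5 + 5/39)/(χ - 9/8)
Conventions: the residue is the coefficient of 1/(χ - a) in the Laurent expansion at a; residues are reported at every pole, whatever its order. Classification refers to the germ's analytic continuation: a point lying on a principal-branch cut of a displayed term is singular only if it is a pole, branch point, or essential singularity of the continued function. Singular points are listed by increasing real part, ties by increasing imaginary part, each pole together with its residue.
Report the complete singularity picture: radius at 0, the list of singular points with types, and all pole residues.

Denominator factor (χ - 9/8): pole of order 1 at 9/8, modulus 9/8.
The radius of convergence is the smallest modulus among the singular points: 9/8.
At the order-1 pole 9/8 set g(χ) = (χ - (9/8))*f(χ) = 8*χ/5 + 5/39.
Simple pole: residue = g(a) at a = 9/8, which is 376/195.

Radius of convergence at 0: 9/8.
At 9/8: a pole of order 1; residue 376/195.


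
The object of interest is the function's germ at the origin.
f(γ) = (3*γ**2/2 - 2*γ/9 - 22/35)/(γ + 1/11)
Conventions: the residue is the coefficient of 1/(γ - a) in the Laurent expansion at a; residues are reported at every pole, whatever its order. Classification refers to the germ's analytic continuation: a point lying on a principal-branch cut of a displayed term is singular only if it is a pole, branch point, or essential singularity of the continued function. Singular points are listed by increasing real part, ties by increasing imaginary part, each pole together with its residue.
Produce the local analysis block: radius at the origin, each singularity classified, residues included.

Radius of convergence at 0: 1/11.
At -1/11: a pole of order 1; residue -45431/76230.

Denominator factor (γ + 1/11): pole of order 1 at -1/11, modulus 1/11.
The radius of convergence is the smallest modulus among the singular points: 1/11.
At the order-1 pole -1/11 set g(γ) = (γ - (-1/11))*f(γ) = 3*γ**2/2 - 2*γ/9 - 22/35.
Simple pole: residue = g(a) at a = -1/11, which is -45431/76230.


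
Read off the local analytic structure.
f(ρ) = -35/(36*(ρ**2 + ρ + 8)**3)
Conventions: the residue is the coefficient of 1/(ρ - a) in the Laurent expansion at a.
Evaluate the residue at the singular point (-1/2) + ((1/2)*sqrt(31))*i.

The residue is ((35/178746)*sqrt(31))*i.

The factor ρ**2 + ρ + 8 splits as (ρ - a)(ρ - a') with a = (-1/2) + ((1/2)*sqrt(31))*i, a' = (-1/2) - ((1/2)*sqrt(31))*i. At the order-3 pole a set g(ρ) = (ρ - a)^3*f(ρ) = [-35/36] / (ρ - a')^3.
Order-3 pole: residue = g''(a)/2; g''((-1/2) + ((1/2)*sqrt(31))*i) = ((35/89373)*sqrt(31))*i, so the residue is ((35/178746)*sqrt(31))*i.


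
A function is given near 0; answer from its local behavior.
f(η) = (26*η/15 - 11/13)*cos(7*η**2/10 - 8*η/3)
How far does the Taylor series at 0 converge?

The factor cos(7*η**2/10 - 8*η/3) is entire and contributes no finite singular point.
The polynomial part has no poles.
No finite singular points: the Taylor series at 0 converges everywhere.

The radius of convergence is infinite.


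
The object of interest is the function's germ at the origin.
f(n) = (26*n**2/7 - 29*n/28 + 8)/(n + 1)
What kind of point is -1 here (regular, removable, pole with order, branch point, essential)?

The point is a pole of order 1.

The denominator factor n + 1 vanishes at -1 and appears to the power 1; the numerator there equals 51/4, nonzero, and no other factor vanishes.
Hence a pole whose order is the multiplicity, 1.


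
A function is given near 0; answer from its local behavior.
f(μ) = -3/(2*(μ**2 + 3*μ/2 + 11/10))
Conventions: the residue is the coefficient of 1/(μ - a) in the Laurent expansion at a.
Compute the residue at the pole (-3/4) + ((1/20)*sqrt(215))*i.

The residue is ((3/43)*sqrt(215))*i.

The factor μ**2 + 3*μ/2 + 11/10 splits as (μ - a)(μ - a') with a = (-3/4) + ((1/20)*sqrt(215))*i, a' = (-3/4) - ((1/20)*sqrt(215))*i. At the order-1 pole a set g(μ) = (μ - a)*f(μ) = [-3/2] / (μ - a').
Simple pole: residue = g(a) at a = (-3/4) + ((1/20)*sqrt(215))*i, which is ((3/43)*sqrt(215))*i.


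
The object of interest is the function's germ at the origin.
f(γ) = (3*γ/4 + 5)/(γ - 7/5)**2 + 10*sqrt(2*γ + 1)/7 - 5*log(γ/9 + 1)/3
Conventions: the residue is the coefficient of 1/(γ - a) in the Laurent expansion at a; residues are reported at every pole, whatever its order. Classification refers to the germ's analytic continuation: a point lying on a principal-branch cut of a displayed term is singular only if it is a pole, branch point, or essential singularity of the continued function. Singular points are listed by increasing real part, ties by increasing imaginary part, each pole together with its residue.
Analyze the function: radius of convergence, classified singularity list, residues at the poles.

Radius of convergence at 0: 1/2.
At -9: a logarithmic branch point.
At -1/2: an algebraic (square-root) branch point.
At 7/5: a pole of order 2; residue 3/4.

Denominator factor (γ - 7/5)^2: pole of order 2 at 7/5, modulus 7/5.
Branch term (-5/3)*log(1 - γ/(-9)): its argument vanishes at γ = -9, a logarithmic branch point, modulus 9.
Branch term (10/7)*sqrt(1 - γ/(-1/2)): its argument vanishes at γ = -1/2, a square-root branch point, modulus 1/2.
The radius of convergence is the smallest modulus among the singular points: 1/2.
The branch terms are analytic at 7/5 and contribute nothing to the residue; only the rational part matters.
At the order-2 pole 7/5 set g(γ) = (γ - (7/5))^2*(rational part) = 3*γ/4 + 5.
Order-2 pole: residue = g'(a); g'(7/5) = 3/4, so the residue is 3/4.
List the singular points by increasing real part (a conjugate pair: the negative imaginary part first).


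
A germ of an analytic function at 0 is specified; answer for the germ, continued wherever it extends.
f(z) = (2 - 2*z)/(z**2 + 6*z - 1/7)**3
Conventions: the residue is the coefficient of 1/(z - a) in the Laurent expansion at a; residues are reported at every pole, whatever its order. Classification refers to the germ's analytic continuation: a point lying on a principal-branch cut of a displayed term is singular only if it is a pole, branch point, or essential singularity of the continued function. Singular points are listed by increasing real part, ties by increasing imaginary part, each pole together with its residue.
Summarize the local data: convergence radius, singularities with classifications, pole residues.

Denominator factor (z**2 + 6*z - 1/7)^3: discriminant 256/7, real irrational roots -3 + (8/7)*sqrt(7) and -3 - (8/7)*sqrt(7); poles of order 3, moduli -3 + (8/7)*sqrt(7) and 3 + (8/7)*sqrt(7).
The radius of convergence is the smallest modulus among the singular points: -3 + (8/7)*sqrt(7).
The factor z**2 + 6*z - 1/7 splits as (z - a)(z - a') with a = -3 - (8/7)*sqrt(7), a' = -3 + (8/7)*sqrt(7). At the order-3 pole a set g(z) = (z - a)^3*f(z) = [2 - 2*z] / (z - a')^3.
Order-3 pole: residue = g''(a)/2; g''(-3 - (8/7)*sqrt(7)) = -(147/32768)*sqrt(7), so the residue is -(147/65536)*sqrt(7).
The factor z**2 + 6*z - 1/7 splits as (z - a)(z - a') with a = -3 + (8/7)*sqrt(7), a' = -3 - (8/7)*sqrt(7). At the order-3 pole a set g(z) = (z - a)^3*f(z) = [2 - 2*z] / (z - a')^3.
Order-3 pole: residue = g''(a)/2; g''(-3 + (8/7)*sqrt(7)) = (147/32768)*sqrt(7), so the residue is (147/65536)*sqrt(7).
List the singular points by increasing real part (a conjugate pair: the negative imaginary part first).

Radius of convergence at 0: -3 + (8/7)*sqrt(7).
At -3 - (8/7)*sqrt(7): a pole of order 3; residue -(147/65536)*sqrt(7).
At -3 + (8/7)*sqrt(7): a pole of order 3; residue (147/65536)*sqrt(7).


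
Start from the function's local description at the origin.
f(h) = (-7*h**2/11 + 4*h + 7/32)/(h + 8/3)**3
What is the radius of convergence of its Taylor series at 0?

The radius of convergence is 8/3.

Denominator factor (h + 8/3)^3: pole of order 3 at -8/3, modulus 8/3.
The radius of convergence is the smallest modulus among the singular points: 8/3.


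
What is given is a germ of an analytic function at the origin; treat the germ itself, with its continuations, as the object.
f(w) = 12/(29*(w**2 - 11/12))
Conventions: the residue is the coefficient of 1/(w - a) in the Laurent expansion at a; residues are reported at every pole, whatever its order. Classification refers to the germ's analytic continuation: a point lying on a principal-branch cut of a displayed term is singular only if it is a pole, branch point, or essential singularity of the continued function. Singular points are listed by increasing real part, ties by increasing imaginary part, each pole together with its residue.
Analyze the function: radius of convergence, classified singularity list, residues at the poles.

Denominator factor (w**2 - 11/12): discriminant 11/3, real irrational roots (1/6)*sqrt(33) and -(1/6)*sqrt(33); poles of order 1, moduli (1/6)*sqrt(33) and (1/6)*sqrt(33).
The radius of convergence is the smallest modulus among the singular points: (1/6)*sqrt(33).
The factor w**2 - 11/12 splits as (w - a)(w - a') with a = -(1/6)*sqrt(33), a' = (1/6)*sqrt(33). At the order-1 pole a set g(w) = (w - a)*f(w) = [12/29] / (w - a').
Simple pole: residue = g(a) at a = -(1/6)*sqrt(33), which is -(12/319)*sqrt(33).
The factor w**2 - 11/12 splits as (w - a)(w - a') with a = (1/6)*sqrt(33), a' = -(1/6)*sqrt(33). At the order-1 pole a set g(w) = (w - a)*f(w) = [12/29] / (w - a').
Simple pole: residue = g(a) at a = (1/6)*sqrt(33), which is (12/319)*sqrt(33).
List the singular points by increasing real part (a conjugate pair: the negative imaginary part first).

Radius of convergence at 0: (1/6)*sqrt(33).
At -(1/6)*sqrt(33): a pole of order 1; residue -(12/319)*sqrt(33).
At (1/6)*sqrt(33): a pole of order 1; residue (12/319)*sqrt(33).


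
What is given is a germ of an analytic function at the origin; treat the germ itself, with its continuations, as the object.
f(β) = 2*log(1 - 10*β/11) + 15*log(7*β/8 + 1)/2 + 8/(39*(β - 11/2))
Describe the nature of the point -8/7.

The term (15/2)*log(1 - β/(-8/7)) has argument 1 - -8/7/(-8/7) = 0 at -8/7: a logarithmic (infinitely-sheeted) branch point; the remaining terms are analytic or single-valued there.

The point is a logarithmic branch point.


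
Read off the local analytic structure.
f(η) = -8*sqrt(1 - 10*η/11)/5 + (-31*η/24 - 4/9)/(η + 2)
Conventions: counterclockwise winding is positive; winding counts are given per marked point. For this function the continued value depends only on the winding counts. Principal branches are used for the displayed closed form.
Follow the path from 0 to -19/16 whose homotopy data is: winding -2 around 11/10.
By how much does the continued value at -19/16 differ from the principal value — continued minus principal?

Continued minus principal equals 0.

The rational part is single-valued and drops out of the difference; each branch term changes only by its own monodromy.
(-8/5)*sqrt(1 - η/(11/10)): winding -2 is even, the square root returns to the same sheet, contribution 0.
Summing the contributions at η = -19/16 gives 0.


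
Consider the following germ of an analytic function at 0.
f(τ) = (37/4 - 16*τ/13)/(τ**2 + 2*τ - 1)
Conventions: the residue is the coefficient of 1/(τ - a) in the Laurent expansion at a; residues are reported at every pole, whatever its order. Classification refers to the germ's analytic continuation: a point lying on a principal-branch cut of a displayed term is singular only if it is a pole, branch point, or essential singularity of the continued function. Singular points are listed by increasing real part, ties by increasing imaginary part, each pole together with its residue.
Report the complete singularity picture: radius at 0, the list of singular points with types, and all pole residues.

Denominator factor (τ**2 + 2*τ - 1): discriminant 8, real irrational roots -1 + sqrt(2) and -1 - sqrt(2); poles of order 1, moduli -1 + sqrt(2) and 1 + sqrt(2).
The radius of convergence is the smallest modulus among the singular points: -1 + sqrt(2).
The factor τ**2 + 2*τ - 1 splits as (τ - a)(τ - a') with a = -1 - sqrt(2), a' = -1 + sqrt(2). At the order-1 pole a set g(τ) = (τ - a)*f(τ) = [37/4 - 16*τ/13] / (τ - a').
Simple pole: residue = g(a) at a = -1 - sqrt(2), which is -8/13 - (545/208)*sqrt(2).
The factor τ**2 + 2*τ - 1 splits as (τ - a)(τ - a') with a = -1 + sqrt(2), a' = -1 - sqrt(2). At the order-1 pole a set g(τ) = (τ - a)*f(τ) = [37/4 - 16*τ/13] / (τ - a').
Simple pole: residue = g(a) at a = -1 + sqrt(2), which is -8/13 + (545/208)*sqrt(2).
List the singular points by increasing real part (a conjugate pair: the negative imaginary part first).

Radius of convergence at 0: -1 + sqrt(2).
At -1 - sqrt(2): a pole of order 1; residue -8/13 - (545/208)*sqrt(2).
At -1 + sqrt(2): a pole of order 1; residue -8/13 + (545/208)*sqrt(2).


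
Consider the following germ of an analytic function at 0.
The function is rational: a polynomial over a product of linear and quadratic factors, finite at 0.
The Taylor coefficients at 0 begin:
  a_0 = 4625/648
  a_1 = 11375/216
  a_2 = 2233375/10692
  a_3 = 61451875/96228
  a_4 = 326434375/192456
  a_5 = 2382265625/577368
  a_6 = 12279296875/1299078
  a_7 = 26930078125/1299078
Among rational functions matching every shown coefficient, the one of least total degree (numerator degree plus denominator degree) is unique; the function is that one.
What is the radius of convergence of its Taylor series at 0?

No rational of total degree below 5 reproduces all 8 coefficients; solving the [2/3] Pade equations on them gives f(ξ) = (-12*ξ**2/11 - 11*ξ/3 - 37/24)/(ξ - 3/5)**3, whose expansion matches every shown term.
Denominator factor (ξ - 3/5)^3: pole of order 3 at 3/5, modulus 3/5.
The radius of convergence is the smallest modulus among the singular points: 3/5.

The radius of convergence is 3/5.


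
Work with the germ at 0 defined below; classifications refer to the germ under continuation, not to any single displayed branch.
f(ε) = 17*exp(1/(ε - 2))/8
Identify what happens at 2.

The point is an essential singularity.

The exponent 1/(ε - (2)) has a pole at 2, so exp(1/(ε - (2))) takes every nonzero value near it: an essential singularity (not a pole of any order).


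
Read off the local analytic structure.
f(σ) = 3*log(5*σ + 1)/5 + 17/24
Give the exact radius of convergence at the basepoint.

Branch term (3/5)*log(1 - σ/(-1/5)): its argument vanishes at σ = -1/5, a logarithmic branch point, modulus 1/5.
The radius of convergence is the smallest modulus among the singular points: 1/5.

The radius of convergence is 1/5.


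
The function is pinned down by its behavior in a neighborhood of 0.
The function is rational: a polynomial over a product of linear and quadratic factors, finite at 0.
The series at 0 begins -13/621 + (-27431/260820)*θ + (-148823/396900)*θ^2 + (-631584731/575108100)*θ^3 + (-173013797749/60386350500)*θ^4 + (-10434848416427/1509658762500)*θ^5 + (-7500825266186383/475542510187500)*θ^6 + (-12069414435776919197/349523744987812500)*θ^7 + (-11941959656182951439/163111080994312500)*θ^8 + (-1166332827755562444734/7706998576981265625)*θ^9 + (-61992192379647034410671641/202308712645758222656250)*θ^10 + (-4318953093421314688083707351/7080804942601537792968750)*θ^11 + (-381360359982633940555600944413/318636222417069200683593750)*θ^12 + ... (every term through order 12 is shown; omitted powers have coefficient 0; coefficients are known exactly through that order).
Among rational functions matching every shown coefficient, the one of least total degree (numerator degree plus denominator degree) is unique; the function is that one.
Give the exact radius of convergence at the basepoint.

The radius of convergence is 3/5.

No rational of total degree below 11 reproduces all 13 coefficients; solving the [2/9] Pade equations on them gives f(θ) = (-3*θ**2/10 + θ/12 - 13/23)/((θ - 3/5)**3*(θ**2 + 2*θ/7 - 5)**3), whose expansion matches every shown term.
Denominator factor (θ**2 + 2*θ/7 - 5)^3: discriminant 984/49, real irrational roots -1/7 + (1/7)*sqrt(246) and -1/7 - (1/7)*sqrt(246); poles of order 3, moduli -1/7 + (1/7)*sqrt(246) and 1/7 + (1/7)*sqrt(246).
Denominator factor (θ - 3/5)^3: pole of order 3 at 3/5, modulus 3/5.
The radius of convergence is the smallest modulus among the singular points: 3/5.


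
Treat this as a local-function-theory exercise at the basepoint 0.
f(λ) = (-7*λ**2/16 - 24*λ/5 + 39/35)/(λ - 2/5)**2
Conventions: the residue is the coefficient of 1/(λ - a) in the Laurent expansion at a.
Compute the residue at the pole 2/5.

The residue is -103/20.

At the order-2 pole 2/5 set g(λ) = (λ - (2/5))^2*f(λ) = -7*λ**2/16 - 24*λ/5 + 39/35.
Order-2 pole: residue = g'(a); g'(2/5) = -103/20, so the residue is -103/20.


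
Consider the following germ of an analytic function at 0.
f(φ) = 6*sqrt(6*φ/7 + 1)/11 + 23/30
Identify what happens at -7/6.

The term (6/11)*sqrt(1 - φ/(-7/6)) has argument 1 - -7/6/(-7/6) = 0 at -7/6: a square-root (algebraic, two-sheeted) branch point; the remaining terms are analytic or single-valued there.

The point is an algebraic (square-root) branch point.


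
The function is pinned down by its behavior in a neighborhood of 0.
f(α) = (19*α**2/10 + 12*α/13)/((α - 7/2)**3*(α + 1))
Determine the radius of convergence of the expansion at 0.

Denominator factor (α - 7/2)^3: pole of order 3 at 7/2, modulus 7/2.
Denominator factor (α + 1): pole of order 1 at -1, modulus 1.
The radius of convergence is the smallest modulus among the singular points: 1.

The radius of convergence is 1.


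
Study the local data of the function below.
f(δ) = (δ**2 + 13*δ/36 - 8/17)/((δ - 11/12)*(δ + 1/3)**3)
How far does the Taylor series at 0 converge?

Denominator factor (δ + 1/3)^3: pole of order 3 at -1/3, modulus 1/3.
Denominator factor (δ - 11/12): pole of order 1 at 11/12, modulus 11/12.
The radius of convergence is the smallest modulus among the singular points: 1/3.

The radius of convergence is 1/3.


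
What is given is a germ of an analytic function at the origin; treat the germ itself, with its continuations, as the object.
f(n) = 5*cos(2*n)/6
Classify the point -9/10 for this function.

The point is a regular point.

There is no denominator, hence no pole anywhere.
The factor cos(2*n) is entire.
So the germ continues analytically to -9/10.


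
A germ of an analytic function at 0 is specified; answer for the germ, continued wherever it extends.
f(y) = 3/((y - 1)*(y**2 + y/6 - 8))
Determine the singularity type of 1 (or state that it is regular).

The denominator factor y - 1 vanishes at 1 and appears to the power 1; the numerator there equals 3, nonzero, and no other factor vanishes.
Hence a pole whose order is the multiplicity, 1.

The point is a pole of order 1.


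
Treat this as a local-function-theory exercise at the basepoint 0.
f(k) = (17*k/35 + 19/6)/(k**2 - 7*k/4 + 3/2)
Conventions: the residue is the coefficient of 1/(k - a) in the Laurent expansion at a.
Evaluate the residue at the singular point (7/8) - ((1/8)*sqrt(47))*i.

The residue is (17/70) + ((431/1410)*sqrt(47))*i.

The factor k**2 - 7*k/4 + 3/2 splits as (k - a)(k - a') with a = (7/8) - ((1/8)*sqrt(47))*i, a' = (7/8) + ((1/8)*sqrt(47))*i. At the order-1 pole a set g(k) = (k - a)*f(k) = [17*k/35 + 19/6] / (k - a').
Simple pole: residue = g(a) at a = (7/8) - ((1/8)*sqrt(47))*i, which is (17/70) + ((431/1410)*sqrt(47))*i.


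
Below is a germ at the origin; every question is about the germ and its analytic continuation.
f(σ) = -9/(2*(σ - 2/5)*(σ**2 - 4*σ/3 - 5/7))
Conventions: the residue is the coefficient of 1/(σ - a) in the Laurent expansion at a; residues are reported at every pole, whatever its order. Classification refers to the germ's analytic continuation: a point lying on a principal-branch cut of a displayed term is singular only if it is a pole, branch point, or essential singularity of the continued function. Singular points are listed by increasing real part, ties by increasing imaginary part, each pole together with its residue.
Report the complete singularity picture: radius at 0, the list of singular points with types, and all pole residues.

Denominator factor (σ - 2/5): pole of order 1 at 2/5, modulus 2/5.
Denominator factor (σ**2 - 4*σ/3 - 5/7): discriminant 292/63, real irrational roots 2/3 + (1/21)*sqrt(511) and 2/3 - (1/21)*sqrt(511); poles of order 1, moduli 2/3 + (1/21)*sqrt(511) and -2/3 + (1/21)*sqrt(511).
The radius of convergence is the smallest modulus among the singular points: 2/5.
The factor σ**2 - 4*σ/3 - 5/7 splits as (σ - a)(σ - a') with a = 2/3 - (1/21)*sqrt(511), a' = 2/3 + (1/21)*sqrt(511). At the order-1 pole a set g(σ) = (σ - a)*f(σ) = [-9/(2*(σ - 2/5))] / (σ - a').
Simple pole: residue = g(a) at a = 2/3 - (1/21)*sqrt(511), which is -4725/2284 - (945/41683)*sqrt(511).
At the order-1 pole 2/5 set g(σ) = (σ - (2/5))*f(σ) = -9/(2*(σ**2 - 4*σ/3 - 5/7)).
Simple pole: residue = g(a) at a = 2/5, which is 4725/1142.
The factor σ**2 - 4*σ/3 - 5/7 splits as (σ - a)(σ - a') with a = 2/3 + (1/21)*sqrt(511), a' = 2/3 - (1/21)*sqrt(511). At the order-1 pole a set g(σ) = (σ - a)*f(σ) = [-9/(2*(σ - 2/5))] / (σ - a').
Simple pole: residue = g(a) at a = 2/3 + (1/21)*sqrt(511), which is -4725/2284 + (945/41683)*sqrt(511).
List the singular points by increasing real part (a conjugate pair: the negative imaginary part first).

Radius of convergence at 0: 2/5.
At 2/3 - (1/21)*sqrt(511): a pole of order 1; residue -4725/2284 - (945/41683)*sqrt(511).
At 2/5: a pole of order 1; residue 4725/1142.
At 2/3 + (1/21)*sqrt(511): a pole of order 1; residue -4725/2284 + (945/41683)*sqrt(511).


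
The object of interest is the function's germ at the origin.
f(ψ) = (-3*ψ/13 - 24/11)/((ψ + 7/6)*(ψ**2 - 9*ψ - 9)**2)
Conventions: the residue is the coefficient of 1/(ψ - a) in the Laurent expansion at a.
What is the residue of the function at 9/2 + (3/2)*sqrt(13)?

The residue is 177228/1517087 - (24756730/769163109)*sqrt(13).

The factor ψ**2 - 9*ψ - 9 splits as (ψ - a)(ψ - a') with a = 9/2 + (3/2)*sqrt(13), a' = 9/2 - (3/2)*sqrt(13). At the order-2 pole a set g(ψ) = (ψ - a)^2*f(ψ) = [(-3*ψ/13 - 24/11)/(ψ + 7/6)] / (ψ - a')^2.
Order-2 pole: residue = g'(a); g'(9/2 + (3/2)*sqrt(13)) = 177228/1517087 - (24756730/769163109)*sqrt(13), so the residue is 177228/1517087 - (24756730/769163109)*sqrt(13).


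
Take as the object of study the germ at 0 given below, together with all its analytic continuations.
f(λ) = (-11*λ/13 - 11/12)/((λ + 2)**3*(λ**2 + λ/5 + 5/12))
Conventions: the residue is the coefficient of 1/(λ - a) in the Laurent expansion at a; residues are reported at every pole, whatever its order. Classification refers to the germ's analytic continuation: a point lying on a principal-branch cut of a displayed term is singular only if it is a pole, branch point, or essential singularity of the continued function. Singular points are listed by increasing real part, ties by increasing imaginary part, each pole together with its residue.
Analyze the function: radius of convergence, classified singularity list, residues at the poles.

Denominator factor (λ + 2)^3: pole of order 3 at -2, modulus 2.
Denominator factor (λ**2 + λ/5 + 5/12): discriminant -122/75, complex-conjugate roots (-1/10) + ((1/30)*sqrt(366))*i and (-1/10) - ((1/30)*sqrt(366))*i; poles of order 1, moduli (1/6)*sqrt(15) and (1/6)*sqrt(15).
The radius of convergence is the smallest modulus among the singular points: (1/6)*sqrt(15).
At the order-3 pole -2 set g(λ) = (λ - (-2))^3*f(λ) = (-11*λ/13 - 11/12)/(λ**2 + λ/5 + 5/12).
Order-3 pole: residue = g''(a)/2; g''(-2) = -27127320/181967773, so the residue is -13563660/181967773.
The factor λ**2 + λ/5 + 5/12 splits as (λ - a)(λ - a') with a = (-1/10) - ((1/30)*sqrt(366))*i, a' = (-1/10) + ((1/30)*sqrt(366))*i. At the order-1 pole a set g(λ) = (λ - a)*f(λ) = [(-11*λ/13 - 11/12)/(λ + 2)**3] / (λ - a').
Simple pole: residue = g(a) at a = (-1/10) - ((1/30)*sqrt(366))*i, which is (6781830/181967773) - ((51702585/11100034153)*sqrt(366))*i.
The factor λ**2 + λ/5 + 5/12 splits as (λ - a)(λ - a') with a = (-1/10) + ((1/30)*sqrt(366))*i, a' = (-1/10) - ((1/30)*sqrt(366))*i. At the order-1 pole a set g(λ) = (λ - a)*f(λ) = [(-11*λ/13 - 11/12)/(λ + 2)**3] / (λ - a').
Simple pole: residue = g(a) at a = (-1/10) + ((1/30)*sqrt(366))*i, which is (6781830/181967773) + ((51702585/11100034153)*sqrt(366))*i.
List the singular points by increasing real part (a conjugate pair: the negative imaginary part first).

Radius of convergence at 0: (1/6)*sqrt(15).
At -2: a pole of order 3; residue -13563660/181967773.
At (-1/10) - ((1/30)*sqrt(366))*i: a pole of order 1; residue (6781830/181967773) - ((51702585/11100034153)*sqrt(366))*i.
At (-1/10) + ((1/30)*sqrt(366))*i: a pole of order 1; residue (6781830/181967773) + ((51702585/11100034153)*sqrt(366))*i.


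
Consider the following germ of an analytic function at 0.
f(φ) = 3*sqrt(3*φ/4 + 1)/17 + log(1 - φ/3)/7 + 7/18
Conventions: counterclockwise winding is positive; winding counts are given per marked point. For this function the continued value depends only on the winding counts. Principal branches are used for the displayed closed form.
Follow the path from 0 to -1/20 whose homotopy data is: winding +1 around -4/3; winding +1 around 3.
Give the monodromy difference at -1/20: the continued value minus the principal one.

Continued minus principal equals (-(3/170)*sqrt(385)) + ((2/7)*pi)*i.

The rational part is single-valued and drops out of the difference; each branch term changes only by its own monodromy.
(3/17)*sqrt(1 - φ/(-4/3)): winding +1 is odd, the square root flips sign, contributing -2*(3/17)*sqrt(1 - (-1/20)/(-4/3)) = -2*(3/17)*sqrt(77/80) = -(3/170)*sqrt(385).
(1/7)*log(1 - φ/(3)): each positive loop around 3 adds 2*pi*i to the log, so winding +1 contributes (1/7)*(1)*2*pi*i = (2/7)*pi*i.
Summing the contributions at φ = -1/20 gives (-(3/170)*sqrt(385)) + ((2/7)*pi)*i.


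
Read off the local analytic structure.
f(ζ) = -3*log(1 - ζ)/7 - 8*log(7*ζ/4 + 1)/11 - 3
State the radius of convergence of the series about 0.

Branch term (-3/7)*log(1 - ζ/(1)): its argument vanishes at ζ = 1, a logarithmic branch point, modulus 1.
Branch term (-8/11)*log(1 - ζ/(-4/7)): its argument vanishes at ζ = -4/7, a logarithmic branch point, modulus 4/7.
The radius of convergence is the smallest modulus among the singular points: 4/7.

The radius of convergence is 4/7.


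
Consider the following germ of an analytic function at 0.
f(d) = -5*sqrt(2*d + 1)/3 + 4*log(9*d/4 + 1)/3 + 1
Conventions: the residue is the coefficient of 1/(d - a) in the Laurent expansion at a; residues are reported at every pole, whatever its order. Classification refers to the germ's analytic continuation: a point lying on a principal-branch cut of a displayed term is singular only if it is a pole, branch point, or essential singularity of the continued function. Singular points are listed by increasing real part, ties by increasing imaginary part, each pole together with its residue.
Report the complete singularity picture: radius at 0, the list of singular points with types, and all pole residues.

Radius of convergence at 0: 4/9.
At -1/2: an algebraic (square-root) branch point.
At -4/9: a logarithmic branch point.

Branch term (4/3)*log(1 - d/(-4/9)): its argument vanishes at d = -4/9, a logarithmic branch point, modulus 4/9.
Branch term (-5/3)*sqrt(1 - d/(-1/2)): its argument vanishes at d = -1/2, a square-root branch point, modulus 1/2.
The radius of convergence is the smallest modulus among the singular points: 4/9.
List the singular points by increasing real part (a conjugate pair: the negative imaginary part first).


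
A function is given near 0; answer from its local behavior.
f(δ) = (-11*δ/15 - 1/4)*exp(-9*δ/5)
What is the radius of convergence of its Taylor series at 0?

The factor exp(-9*δ/5) is entire and contributes no finite singular point.
The polynomial part has no poles.
No finite singular points: the Taylor series at 0 converges everywhere.

The radius of convergence is infinite.


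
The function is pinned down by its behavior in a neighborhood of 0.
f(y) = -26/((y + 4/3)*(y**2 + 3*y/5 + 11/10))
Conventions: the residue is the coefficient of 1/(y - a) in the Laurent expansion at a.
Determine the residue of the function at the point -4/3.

The residue is -2340/187.

At the order-1 pole -4/3 set g(y) = (y - (-4/3))*f(y) = -26/(y**2 + 3*y/5 + 11/10).
Simple pole: residue = g(a) at a = -4/3, which is -2340/187.


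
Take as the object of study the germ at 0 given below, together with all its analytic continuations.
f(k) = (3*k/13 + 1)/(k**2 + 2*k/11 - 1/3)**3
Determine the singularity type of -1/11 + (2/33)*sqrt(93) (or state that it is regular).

The point is a pole of order 3.

The denominator factor k**2 + 2*k/11 - 1/3 vanishes at -1/11 + (2/33)*sqrt(93) and appears to the power 3; the numerator there equals 140/143 + (2/143)*sqrt(93), nonzero, and no other factor vanishes.
Hence a pole whose order is the multiplicity, 3.


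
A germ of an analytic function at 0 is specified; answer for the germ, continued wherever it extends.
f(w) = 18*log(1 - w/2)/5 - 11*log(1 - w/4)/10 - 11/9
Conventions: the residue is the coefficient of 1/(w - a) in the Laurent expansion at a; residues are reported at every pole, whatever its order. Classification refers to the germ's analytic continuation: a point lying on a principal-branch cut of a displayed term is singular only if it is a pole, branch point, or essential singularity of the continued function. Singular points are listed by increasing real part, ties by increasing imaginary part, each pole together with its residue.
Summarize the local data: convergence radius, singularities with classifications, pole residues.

Branch term (-11/10)*log(1 - w/(4)): its argument vanishes at w = 4, a logarithmic branch point, modulus 4.
Branch term (18/5)*log(1 - w/(2)): its argument vanishes at w = 2, a logarithmic branch point, modulus 2.
The radius of convergence is the smallest modulus among the singular points: 2.
List the singular points by increasing real part (a conjugate pair: the negative imaginary part first).

Radius of convergence at 0: 2.
At 2: a logarithmic branch point.
At 4: a logarithmic branch point.


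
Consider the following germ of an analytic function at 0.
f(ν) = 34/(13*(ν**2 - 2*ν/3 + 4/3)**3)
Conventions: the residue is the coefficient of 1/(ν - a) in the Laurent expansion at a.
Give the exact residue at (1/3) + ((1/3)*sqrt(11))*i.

The factor ν**2 - 2*ν/3 + 4/3 splits as (ν - a)(ν - a') with a = (1/3) + ((1/3)*sqrt(11))*i, a' = (1/3) - ((1/3)*sqrt(11))*i. At the order-3 pole a set g(ν) = (ν - a)^3*f(ν) = [34/13] / (ν - a')^3.
Order-3 pole: residue = g''(a)/2; g''((1/3) + ((1/3)*sqrt(11))*i) = -((12393/69212)*sqrt(11))*i, so the residue is -((12393/138424)*sqrt(11))*i.

The residue is -((12393/138424)*sqrt(11))*i.


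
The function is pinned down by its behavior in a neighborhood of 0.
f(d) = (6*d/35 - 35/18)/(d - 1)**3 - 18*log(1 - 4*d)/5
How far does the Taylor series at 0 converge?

The radius of convergence is 1/4.

Denominator factor (d - 1)^3: pole of order 3 at 1, modulus 1.
Branch term (-18/5)*log(1 - d/(1/4)): its argument vanishes at d = 1/4, a logarithmic branch point, modulus 1/4.
The radius of convergence is the smallest modulus among the singular points: 1/4.
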